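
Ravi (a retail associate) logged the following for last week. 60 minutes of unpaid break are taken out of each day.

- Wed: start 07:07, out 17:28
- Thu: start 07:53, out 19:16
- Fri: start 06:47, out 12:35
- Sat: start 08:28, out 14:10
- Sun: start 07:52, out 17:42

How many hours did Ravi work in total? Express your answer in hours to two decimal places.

Wed: 07:07–17:28 = 10 h 21 min; less 60 min break → 9 h 21 min
Thu: 07:53–19:16 = 11 h 23 min; less 60 min break → 10 h 23 min
Fri: 06:47–12:35 = 5 h 48 min; less 60 min break → 4 h 48 min
Sat: 08:28–14:10 = 5 h 42 min; less 60 min break → 4 h 42 min
Sun: 07:52–17:42 = 9 h 50 min; less 60 min break → 8 h 50 min
Total: 9 h 21 min + 10 h 23 min + 4 h 48 min + 4 h 42 min + 8 h 50 min = 38 h 4 min.

38.07 hours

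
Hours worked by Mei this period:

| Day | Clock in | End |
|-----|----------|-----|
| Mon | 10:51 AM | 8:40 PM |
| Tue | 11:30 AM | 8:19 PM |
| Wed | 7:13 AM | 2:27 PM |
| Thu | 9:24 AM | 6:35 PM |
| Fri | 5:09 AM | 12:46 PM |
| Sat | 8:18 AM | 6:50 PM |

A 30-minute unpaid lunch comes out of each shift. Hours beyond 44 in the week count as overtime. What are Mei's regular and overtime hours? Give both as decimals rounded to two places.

Mon: 10:51 AM–8:40 PM = 9 h 49 min; less 30 min break → 9 h 19 min
Tue: 11:30 AM–8:19 PM = 8 h 49 min; less 30 min break → 8 h 19 min
Wed: 7:13 AM–2:27 PM = 7 h 14 min; less 30 min break → 6 h 44 min
Thu: 9:24 AM–6:35 PM = 9 h 11 min; less 30 min break → 8 h 41 min
Fri: 5:09 AM–12:46 PM = 7 h 37 min; less 30 min break → 7 h 7 min
Sat: 8:18 AM–6:50 PM = 10 h 32 min; less 30 min break → 10 h 2 min
Total worked: 50 h 12 min = 50.20 h.
Threshold 44 h → overtime 6 h 12 min, regular 44 h 0 min.

Regular 44.00 hours, overtime 6.20 hours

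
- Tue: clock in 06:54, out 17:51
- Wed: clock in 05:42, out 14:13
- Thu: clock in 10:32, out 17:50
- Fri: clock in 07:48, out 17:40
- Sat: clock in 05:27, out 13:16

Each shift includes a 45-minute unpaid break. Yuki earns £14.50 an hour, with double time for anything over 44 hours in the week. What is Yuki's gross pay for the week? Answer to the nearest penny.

£590.15

Tue: 06:54–17:51 = 10 h 57 min; less 45 min break → 10 h 12 min
Wed: 05:42–14:13 = 8 h 31 min; less 45 min break → 7 h 46 min
Thu: 10:32–17:50 = 7 h 18 min; less 45 min break → 6 h 33 min
Fri: 07:48–17:40 = 9 h 52 min; less 45 min break → 9 h 7 min
Sat: 05:27–13:16 = 7 h 49 min; less 45 min break → 7 h 4 min
Total worked: 40 h 42 min = 2442 min.
Regular 40 h 42 min = 2442 min at £14.50/h; overtime 0 h 0 min = 0 min at £29.00/h.
Pay = (2442 × £14.50 + 0 × £29.00) ÷ 60 = £590.15.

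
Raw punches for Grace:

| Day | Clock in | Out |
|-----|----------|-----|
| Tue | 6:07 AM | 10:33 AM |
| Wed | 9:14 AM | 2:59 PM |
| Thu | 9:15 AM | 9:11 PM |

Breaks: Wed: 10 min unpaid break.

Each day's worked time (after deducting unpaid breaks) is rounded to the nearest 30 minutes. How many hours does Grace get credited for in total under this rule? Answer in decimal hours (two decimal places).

Tue: 6:07 AM–10:33 AM = 4 h 26 min → rounds to 4 h 30 min
Wed: 9:14 AM–2:59 PM = 5 h 45 min − 10 min = 5 h 35 min → rounds to 5 h 30 min
Thu: 9:15 AM–9:11 PM = 11 h 56 min → rounds to 12 h 0 min
Total credited: 22 h 0 min.

22.00 hours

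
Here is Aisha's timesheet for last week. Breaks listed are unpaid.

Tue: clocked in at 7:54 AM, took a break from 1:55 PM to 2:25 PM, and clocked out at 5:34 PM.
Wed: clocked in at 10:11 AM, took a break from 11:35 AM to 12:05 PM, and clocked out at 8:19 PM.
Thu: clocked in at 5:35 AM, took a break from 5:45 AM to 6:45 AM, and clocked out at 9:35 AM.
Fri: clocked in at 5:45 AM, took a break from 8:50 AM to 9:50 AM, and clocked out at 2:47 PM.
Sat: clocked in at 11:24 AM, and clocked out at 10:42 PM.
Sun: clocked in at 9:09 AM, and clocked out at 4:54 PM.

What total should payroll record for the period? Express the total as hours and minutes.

48 h 53 min

Tue: 7:54 AM–5:34 PM = 9 h 40 min; less 30 min break → 9 h 10 min
Wed: 10:11 AM–8:19 PM = 10 h 8 min; less 30 min break → 9 h 38 min
Thu: 5:35 AM–9:35 AM = 4 h 0 min; less 60 min break → 3 h 0 min
Fri: 5:45 AM–2:47 PM = 9 h 2 min; less 60 min break → 8 h 2 min
Sat: 11:24 AM–10:42 PM = 11 h 18 min
Sun: 9:09 AM–4:54 PM = 7 h 45 min
Total: 9 h 10 min + 9 h 38 min + 3 h 0 min + 8 h 2 min + 11 h 18 min + 7 h 45 min = 48 h 53 min.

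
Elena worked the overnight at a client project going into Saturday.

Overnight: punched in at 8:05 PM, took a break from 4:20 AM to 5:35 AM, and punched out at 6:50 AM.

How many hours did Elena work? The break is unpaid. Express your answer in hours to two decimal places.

Overnight: 8:05 PM → midnight = 3 h 55 min; midnight → 6:50 AM = 6 h 50 min; span 10 h 45 min; less 75 min break → 9 h 30 min

9.50 hours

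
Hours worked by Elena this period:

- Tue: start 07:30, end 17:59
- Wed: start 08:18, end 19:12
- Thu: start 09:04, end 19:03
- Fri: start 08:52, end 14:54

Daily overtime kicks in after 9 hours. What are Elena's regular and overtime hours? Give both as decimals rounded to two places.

Tue: 07:30–17:59 = 10 h 29 min
Wed: 08:18–19:12 = 10 h 54 min
Thu: 09:04–19:03 = 9 h 59 min
Fri: 08:52–14:54 = 6 h 2 min
Tue reg 9 h 0 min / OT 1 h 29 min; Wed reg 9 h 0 min / OT 1 h 54 min; Thu reg 9 h 0 min / OT 0 h 59 min; Fri reg 6 h 2 min / OT 0 h 0 min.
Totals: regular 33 h 2 min, overtime 4 h 22 min.

Regular 33.03 hours, overtime 4.37 hours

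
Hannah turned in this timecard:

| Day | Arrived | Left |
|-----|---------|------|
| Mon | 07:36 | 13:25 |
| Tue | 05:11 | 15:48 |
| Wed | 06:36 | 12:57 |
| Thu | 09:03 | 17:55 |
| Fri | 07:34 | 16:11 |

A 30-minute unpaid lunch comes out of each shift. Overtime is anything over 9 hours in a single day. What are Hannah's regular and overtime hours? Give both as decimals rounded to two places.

Mon: 07:36–13:25 = 5 h 49 min; less 30 min break → 5 h 19 min
Tue: 05:11–15:48 = 10 h 37 min; less 30 min break → 10 h 7 min
Wed: 06:36–12:57 = 6 h 21 min; less 30 min break → 5 h 51 min
Thu: 09:03–17:55 = 8 h 52 min; less 30 min break → 8 h 22 min
Fri: 07:34–16:11 = 8 h 37 min; less 30 min break → 8 h 7 min
Mon reg 5 h 19 min / OT 0 h 0 min; Tue reg 9 h 0 min / OT 1 h 7 min; Wed reg 5 h 51 min / OT 0 h 0 min; Thu reg 8 h 22 min / OT 0 h 0 min; Fri reg 8 h 7 min / OT 0 h 0 min.
Totals: regular 36 h 39 min, overtime 1 h 7 min.

Regular 36.65 hours, overtime 1.12 hours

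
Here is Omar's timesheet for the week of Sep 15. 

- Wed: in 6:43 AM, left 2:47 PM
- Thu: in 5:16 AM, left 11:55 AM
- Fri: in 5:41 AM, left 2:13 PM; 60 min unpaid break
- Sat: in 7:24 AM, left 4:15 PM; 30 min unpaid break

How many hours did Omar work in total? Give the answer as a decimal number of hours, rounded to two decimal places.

Wed: 6:43 AM–2:47 PM = 8 h 4 min
Thu: 5:16 AM–11:55 AM = 6 h 39 min
Fri: 5:41 AM–2:13 PM = 8 h 32 min; less 60 min break → 7 h 32 min
Sat: 7:24 AM–4:15 PM = 8 h 51 min; less 30 min break → 8 h 21 min
Total: 8 h 4 min + 6 h 39 min + 7 h 32 min + 8 h 21 min = 30 h 36 min.

30.60 hours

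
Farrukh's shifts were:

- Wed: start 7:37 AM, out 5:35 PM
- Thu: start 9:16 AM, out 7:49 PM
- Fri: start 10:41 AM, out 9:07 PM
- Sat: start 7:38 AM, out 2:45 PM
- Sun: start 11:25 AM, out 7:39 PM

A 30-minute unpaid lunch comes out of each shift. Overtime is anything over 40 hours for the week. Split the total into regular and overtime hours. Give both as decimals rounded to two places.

Wed: 7:37 AM–5:35 PM = 9 h 58 min; less 30 min break → 9 h 28 min
Thu: 9:16 AM–7:49 PM = 10 h 33 min; less 30 min break → 10 h 3 min
Fri: 10:41 AM–9:07 PM = 10 h 26 min; less 30 min break → 9 h 56 min
Sat: 7:38 AM–2:45 PM = 7 h 7 min; less 30 min break → 6 h 37 min
Sun: 11:25 AM–7:39 PM = 8 h 14 min; less 30 min break → 7 h 44 min
Total worked: 43 h 48 min = 43.80 h.
Threshold 40 h → overtime 3 h 48 min, regular 40 h 0 min.

Regular 40.00 hours, overtime 3.80 hours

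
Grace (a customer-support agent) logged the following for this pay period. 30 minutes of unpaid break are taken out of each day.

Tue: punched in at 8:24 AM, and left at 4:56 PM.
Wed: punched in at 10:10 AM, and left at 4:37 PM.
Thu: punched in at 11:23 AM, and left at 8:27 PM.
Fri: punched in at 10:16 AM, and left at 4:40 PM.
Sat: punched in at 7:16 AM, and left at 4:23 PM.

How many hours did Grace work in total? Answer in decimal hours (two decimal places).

37.07 hours

Tue: 8:24 AM–4:56 PM = 8 h 32 min; less 30 min break → 8 h 2 min
Wed: 10:10 AM–4:37 PM = 6 h 27 min; less 30 min break → 5 h 57 min
Thu: 11:23 AM–8:27 PM = 9 h 4 min; less 30 min break → 8 h 34 min
Fri: 10:16 AM–4:40 PM = 6 h 24 min; less 30 min break → 5 h 54 min
Sat: 7:16 AM–4:23 PM = 9 h 7 min; less 30 min break → 8 h 37 min
Total: 8 h 2 min + 5 h 57 min + 8 h 34 min + 5 h 54 min + 8 h 37 min = 37 h 4 min.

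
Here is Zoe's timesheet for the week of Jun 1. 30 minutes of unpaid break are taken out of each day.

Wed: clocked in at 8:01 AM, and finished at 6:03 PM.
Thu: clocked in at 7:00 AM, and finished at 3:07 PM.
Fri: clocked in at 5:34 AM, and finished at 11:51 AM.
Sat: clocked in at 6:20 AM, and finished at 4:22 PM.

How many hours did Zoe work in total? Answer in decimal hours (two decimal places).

Wed: 8:01 AM–6:03 PM = 10 h 2 min; less 30 min break → 9 h 32 min
Thu: 7:00 AM–3:07 PM = 8 h 7 min; less 30 min break → 7 h 37 min
Fri: 5:34 AM–11:51 AM = 6 h 17 min; less 30 min break → 5 h 47 min
Sat: 6:20 AM–4:22 PM = 10 h 2 min; less 30 min break → 9 h 32 min
Total: 9 h 32 min + 7 h 37 min + 5 h 47 min + 9 h 32 min = 32 h 28 min.

32.47 hours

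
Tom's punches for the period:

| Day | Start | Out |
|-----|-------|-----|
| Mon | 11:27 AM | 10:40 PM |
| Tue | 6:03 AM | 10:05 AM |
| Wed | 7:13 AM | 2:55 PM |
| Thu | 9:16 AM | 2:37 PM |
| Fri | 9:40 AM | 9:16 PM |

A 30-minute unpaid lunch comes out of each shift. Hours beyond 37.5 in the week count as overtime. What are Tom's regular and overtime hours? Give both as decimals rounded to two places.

Mon: 11:27 AM–10:40 PM = 11 h 13 min; less 30 min break → 10 h 43 min
Tue: 6:03 AM–10:05 AM = 4 h 2 min; less 30 min break → 3 h 32 min
Wed: 7:13 AM–2:55 PM = 7 h 42 min; less 30 min break → 7 h 12 min
Thu: 9:16 AM–2:37 PM = 5 h 21 min; less 30 min break → 4 h 51 min
Fri: 9:40 AM–9:16 PM = 11 h 36 min; less 30 min break → 11 h 6 min
Total worked: 37 h 24 min = 37.40 h.
Threshold 37.5 h → overtime 0 h 0 min, regular 37 h 24 min.

Regular 37.40 hours, overtime 0.00 hours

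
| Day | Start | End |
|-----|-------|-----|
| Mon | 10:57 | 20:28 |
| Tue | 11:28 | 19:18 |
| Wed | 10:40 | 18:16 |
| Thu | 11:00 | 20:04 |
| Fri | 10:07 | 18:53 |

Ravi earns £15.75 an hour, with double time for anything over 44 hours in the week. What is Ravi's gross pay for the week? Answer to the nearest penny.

£673.84

Mon: 10:57–20:28 = 9 h 31 min
Tue: 11:28–19:18 = 7 h 50 min
Wed: 10:40–18:16 = 7 h 36 min
Thu: 11:00–20:04 = 9 h 4 min
Fri: 10:07–18:53 = 8 h 46 min
Total worked: 42 h 47 min = 2567 min.
Regular 42 h 47 min = 2567 min at £15.75/h; overtime 0 h 0 min = 0 min at £31.50/h.
Pay = (2567 × £15.75 + 0 × £31.50) ÷ 60 = £673.84.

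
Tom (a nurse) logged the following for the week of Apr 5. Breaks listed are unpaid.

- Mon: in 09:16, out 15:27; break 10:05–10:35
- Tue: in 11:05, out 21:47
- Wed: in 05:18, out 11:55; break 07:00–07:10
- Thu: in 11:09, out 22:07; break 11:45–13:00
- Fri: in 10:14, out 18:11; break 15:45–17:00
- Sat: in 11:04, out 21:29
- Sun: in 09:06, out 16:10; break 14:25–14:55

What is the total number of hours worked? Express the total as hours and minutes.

56 h 14 min

Mon: 09:16–15:27 = 6 h 11 min; less 30 min break → 5 h 41 min
Tue: 11:05–21:47 = 10 h 42 min
Wed: 05:18–11:55 = 6 h 37 min; less 10 min break → 6 h 27 min
Thu: 11:09–22:07 = 10 h 58 min; less 75 min break → 9 h 43 min
Fri: 10:14–18:11 = 7 h 57 min; less 75 min break → 6 h 42 min
Sat: 11:04–21:29 = 10 h 25 min
Sun: 09:06–16:10 = 7 h 4 min; less 30 min break → 6 h 34 min
Total: 5 h 41 min + 10 h 42 min + 6 h 27 min + 9 h 43 min + 6 h 42 min + 10 h 25 min + 6 h 34 min = 56 h 14 min.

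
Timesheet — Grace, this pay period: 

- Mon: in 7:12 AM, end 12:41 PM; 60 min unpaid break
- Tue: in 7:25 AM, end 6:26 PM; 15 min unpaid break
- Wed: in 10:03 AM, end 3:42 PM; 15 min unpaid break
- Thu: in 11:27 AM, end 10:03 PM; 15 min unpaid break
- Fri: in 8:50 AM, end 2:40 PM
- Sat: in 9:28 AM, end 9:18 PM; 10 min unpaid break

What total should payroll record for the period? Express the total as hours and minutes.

Mon: 7:12 AM–12:41 PM = 5 h 29 min; less 60 min break → 4 h 29 min
Tue: 7:25 AM–6:26 PM = 11 h 1 min; less 15 min break → 10 h 46 min
Wed: 10:03 AM–3:42 PM = 5 h 39 min; less 15 min break → 5 h 24 min
Thu: 11:27 AM–10:03 PM = 10 h 36 min; less 15 min break → 10 h 21 min
Fri: 8:50 AM–2:40 PM = 5 h 50 min
Sat: 9:28 AM–9:18 PM = 11 h 50 min; less 10 min break → 11 h 40 min
Total: 4 h 29 min + 10 h 46 min + 5 h 24 min + 10 h 21 min + 5 h 50 min + 11 h 40 min = 48 h 30 min.

48 h 30 min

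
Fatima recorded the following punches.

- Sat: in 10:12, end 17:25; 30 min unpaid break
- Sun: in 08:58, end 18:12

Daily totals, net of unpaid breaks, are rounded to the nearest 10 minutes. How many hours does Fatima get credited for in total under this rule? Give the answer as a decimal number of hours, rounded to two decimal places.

Sat: 10:12–17:25 = 7 h 13 min − 30 min = 6 h 43 min → rounds to 6 h 40 min
Sun: 08:58–18:12 = 9 h 14 min → rounds to 9 h 10 min
Total credited: 15 h 50 min.

15.83 hours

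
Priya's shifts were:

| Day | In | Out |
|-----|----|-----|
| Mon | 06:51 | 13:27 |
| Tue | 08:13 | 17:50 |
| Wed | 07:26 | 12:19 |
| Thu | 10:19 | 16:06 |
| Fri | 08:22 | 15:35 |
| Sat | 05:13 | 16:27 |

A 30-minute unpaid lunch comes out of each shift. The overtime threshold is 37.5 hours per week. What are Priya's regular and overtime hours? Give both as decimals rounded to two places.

Mon: 06:51–13:27 = 6 h 36 min; less 30 min break → 6 h 6 min
Tue: 08:13–17:50 = 9 h 37 min; less 30 min break → 9 h 7 min
Wed: 07:26–12:19 = 4 h 53 min; less 30 min break → 4 h 23 min
Thu: 10:19–16:06 = 5 h 47 min; less 30 min break → 5 h 17 min
Fri: 08:22–15:35 = 7 h 13 min; less 30 min break → 6 h 43 min
Sat: 05:13–16:27 = 11 h 14 min; less 30 min break → 10 h 44 min
Total worked: 42 h 20 min = 42.33 h.
Threshold 37.5 h → overtime 4 h 50 min, regular 37 h 30 min.

Regular 37.50 hours, overtime 4.83 hours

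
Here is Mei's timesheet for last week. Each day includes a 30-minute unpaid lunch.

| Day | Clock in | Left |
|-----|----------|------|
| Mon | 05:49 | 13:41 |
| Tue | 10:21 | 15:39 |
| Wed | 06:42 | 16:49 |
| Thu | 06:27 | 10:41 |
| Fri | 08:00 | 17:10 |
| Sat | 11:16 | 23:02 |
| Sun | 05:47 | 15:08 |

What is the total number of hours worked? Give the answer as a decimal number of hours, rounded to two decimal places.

54.30 hours

Mon: 05:49–13:41 = 7 h 52 min; less 30 min break → 7 h 22 min
Tue: 10:21–15:39 = 5 h 18 min; less 30 min break → 4 h 48 min
Wed: 06:42–16:49 = 10 h 7 min; less 30 min break → 9 h 37 min
Thu: 06:27–10:41 = 4 h 14 min; less 30 min break → 3 h 44 min
Fri: 08:00–17:10 = 9 h 10 min; less 30 min break → 8 h 40 min
Sat: 11:16–23:02 = 11 h 46 min; less 30 min break → 11 h 16 min
Sun: 05:47–15:08 = 9 h 21 min; less 30 min break → 8 h 51 min
Total: 7 h 22 min + 4 h 48 min + 9 h 37 min + 3 h 44 min + 8 h 40 min + 11 h 16 min + 8 h 51 min = 54 h 18 min.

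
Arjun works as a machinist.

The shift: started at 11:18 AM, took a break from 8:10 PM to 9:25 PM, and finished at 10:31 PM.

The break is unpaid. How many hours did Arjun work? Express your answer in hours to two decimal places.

9.97 hours

The shift: 11:18 AM–10:31 PM = 11 h 13 min; less 75 min break → 9 h 58 min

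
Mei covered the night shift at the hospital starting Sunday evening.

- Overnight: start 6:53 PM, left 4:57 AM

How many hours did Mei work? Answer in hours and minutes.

Overnight: 6:53 PM → midnight = 5 h 7 min; midnight → 4:57 AM = 4 h 57 min; span 10 h 4 min

10 h 4 min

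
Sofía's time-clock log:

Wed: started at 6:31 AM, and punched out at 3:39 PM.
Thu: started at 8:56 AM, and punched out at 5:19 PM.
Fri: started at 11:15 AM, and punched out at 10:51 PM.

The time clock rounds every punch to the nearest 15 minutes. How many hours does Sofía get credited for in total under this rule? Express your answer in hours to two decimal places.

29.00 hours

Wed: in 6:31 AM→6:30 AM, out 3:39 PM→3:45 PM; 9 h 15 min
Thu: in 8:56 AM→9:00 AM, out 5:19 PM→5:15 PM; 8 h 15 min
Fri: in 11:15 AM→11:15 AM, out 10:51 PM→10:45 PM; 11 h 30 min
Total credited: 29 h 0 min.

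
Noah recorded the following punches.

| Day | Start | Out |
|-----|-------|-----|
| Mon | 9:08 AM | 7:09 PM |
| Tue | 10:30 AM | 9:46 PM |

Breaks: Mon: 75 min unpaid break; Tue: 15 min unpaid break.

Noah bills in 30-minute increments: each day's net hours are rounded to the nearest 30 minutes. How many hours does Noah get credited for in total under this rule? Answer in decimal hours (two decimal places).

Mon: 9:08 AM–7:09 PM = 10 h 1 min − 75 min = 8 h 46 min → rounds to 9 h 0 min
Tue: 10:30 AM–9:46 PM = 11 h 16 min − 15 min = 11 h 1 min → rounds to 11 h 0 min
Total credited: 20 h 0 min.

20.00 hours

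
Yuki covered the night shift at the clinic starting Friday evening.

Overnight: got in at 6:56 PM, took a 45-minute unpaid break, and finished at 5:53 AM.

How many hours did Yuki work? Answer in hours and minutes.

10 h 12 min

Overnight: 6:56 PM → midnight = 5 h 4 min; midnight → 5:53 AM = 5 h 53 min; span 10 h 57 min; less 45 min break → 10 h 12 min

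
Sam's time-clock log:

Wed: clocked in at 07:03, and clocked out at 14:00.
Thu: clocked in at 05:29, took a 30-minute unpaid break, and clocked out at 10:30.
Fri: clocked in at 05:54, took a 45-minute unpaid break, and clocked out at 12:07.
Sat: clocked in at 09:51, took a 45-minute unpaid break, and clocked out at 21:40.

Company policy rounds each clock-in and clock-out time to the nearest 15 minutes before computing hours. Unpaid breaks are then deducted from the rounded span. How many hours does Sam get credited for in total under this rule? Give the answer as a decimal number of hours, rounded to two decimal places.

Wed: in 07:03→07:00, out 14:00→14:00; 7 h 0 min
Thu: in 05:29→05:30, out 10:30→10:30; 5 h 0 min − 30 min = 4 h 30 min
Fri: in 05:54→06:00, out 12:07→12:00; 6 h 0 min − 45 min = 5 h 15 min
Sat: in 09:51→09:45, out 21:40→21:45; 12 h 0 min − 45 min = 11 h 15 min
Total credited: 28 h 0 min.

28.00 hours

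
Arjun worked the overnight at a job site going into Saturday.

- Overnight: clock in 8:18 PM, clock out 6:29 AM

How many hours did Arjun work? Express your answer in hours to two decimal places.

Overnight: 8:18 PM → midnight = 3 h 42 min; midnight → 6:29 AM = 6 h 29 min; span 10 h 11 min

10.18 hours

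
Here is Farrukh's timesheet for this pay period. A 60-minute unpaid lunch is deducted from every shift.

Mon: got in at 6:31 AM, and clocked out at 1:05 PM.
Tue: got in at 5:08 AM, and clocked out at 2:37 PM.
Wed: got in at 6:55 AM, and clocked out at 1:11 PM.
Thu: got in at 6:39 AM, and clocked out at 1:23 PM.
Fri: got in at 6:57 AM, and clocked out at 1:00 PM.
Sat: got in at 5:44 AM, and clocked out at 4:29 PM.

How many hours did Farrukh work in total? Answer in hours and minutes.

39 h 51 min

Mon: 6:31 AM–1:05 PM = 6 h 34 min; less 60 min break → 5 h 34 min
Tue: 5:08 AM–2:37 PM = 9 h 29 min; less 60 min break → 8 h 29 min
Wed: 6:55 AM–1:11 PM = 6 h 16 min; less 60 min break → 5 h 16 min
Thu: 6:39 AM–1:23 PM = 6 h 44 min; less 60 min break → 5 h 44 min
Fri: 6:57 AM–1:00 PM = 6 h 3 min; less 60 min break → 5 h 3 min
Sat: 5:44 AM–4:29 PM = 10 h 45 min; less 60 min break → 9 h 45 min
Total: 5 h 34 min + 8 h 29 min + 5 h 16 min + 5 h 44 min + 5 h 3 min + 9 h 45 min = 39 h 51 min.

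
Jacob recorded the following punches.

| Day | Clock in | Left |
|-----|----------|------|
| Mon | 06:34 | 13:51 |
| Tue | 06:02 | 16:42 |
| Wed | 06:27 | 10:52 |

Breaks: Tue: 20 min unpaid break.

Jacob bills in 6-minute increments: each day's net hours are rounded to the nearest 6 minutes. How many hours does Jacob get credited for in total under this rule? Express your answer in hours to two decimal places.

Mon: 06:34–13:51 = 7 h 17 min → rounds to 7 h 18 min
Tue: 06:02–16:42 = 10 h 40 min − 20 min = 10 h 20 min → rounds to 10 h 18 min
Wed: 06:27–10:52 = 4 h 25 min → rounds to 4 h 24 min
Total credited: 22 h 0 min.

22.00 hours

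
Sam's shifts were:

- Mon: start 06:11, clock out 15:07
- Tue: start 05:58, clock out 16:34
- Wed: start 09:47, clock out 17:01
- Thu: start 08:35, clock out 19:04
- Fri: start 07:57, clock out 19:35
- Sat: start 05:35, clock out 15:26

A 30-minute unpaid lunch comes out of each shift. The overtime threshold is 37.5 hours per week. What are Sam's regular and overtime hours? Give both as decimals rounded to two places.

Mon: 06:11–15:07 = 8 h 56 min; less 30 min break → 8 h 26 min
Tue: 05:58–16:34 = 10 h 36 min; less 30 min break → 10 h 6 min
Wed: 09:47–17:01 = 7 h 14 min; less 30 min break → 6 h 44 min
Thu: 08:35–19:04 = 10 h 29 min; less 30 min break → 9 h 59 min
Fri: 07:57–19:35 = 11 h 38 min; less 30 min break → 11 h 8 min
Sat: 05:35–15:26 = 9 h 51 min; less 30 min break → 9 h 21 min
Total worked: 55 h 44 min = 55.73 h.
Threshold 37.5 h → overtime 18 h 14 min, regular 37 h 30 min.

Regular 37.50 hours, overtime 18.23 hours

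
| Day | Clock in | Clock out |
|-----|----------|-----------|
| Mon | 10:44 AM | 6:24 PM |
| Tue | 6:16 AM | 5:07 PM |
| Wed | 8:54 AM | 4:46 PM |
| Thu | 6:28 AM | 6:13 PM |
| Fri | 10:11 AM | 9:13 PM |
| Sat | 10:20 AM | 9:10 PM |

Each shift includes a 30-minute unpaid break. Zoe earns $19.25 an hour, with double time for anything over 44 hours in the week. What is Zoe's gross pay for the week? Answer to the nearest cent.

Mon: 10:44 AM–6:24 PM = 7 h 40 min; less 30 min break → 7 h 10 min
Tue: 6:16 AM–5:07 PM = 10 h 51 min; less 30 min break → 10 h 21 min
Wed: 8:54 AM–4:46 PM = 7 h 52 min; less 30 min break → 7 h 22 min
Thu: 6:28 AM–6:13 PM = 11 h 45 min; less 30 min break → 11 h 15 min
Fri: 10:11 AM–9:13 PM = 11 h 2 min; less 30 min break → 10 h 32 min
Sat: 10:20 AM–9:10 PM = 10 h 50 min; less 30 min break → 10 h 20 min
Total worked: 57 h 0 min = 3420 min.
Regular 44 h 0 min = 2640 min at $19.25/h; overtime 13 h 0 min = 780 min at $38.50/h.
Pay = (2640 × $19.25 + 780 × $38.50) ÷ 60 = $1347.50.

$1347.50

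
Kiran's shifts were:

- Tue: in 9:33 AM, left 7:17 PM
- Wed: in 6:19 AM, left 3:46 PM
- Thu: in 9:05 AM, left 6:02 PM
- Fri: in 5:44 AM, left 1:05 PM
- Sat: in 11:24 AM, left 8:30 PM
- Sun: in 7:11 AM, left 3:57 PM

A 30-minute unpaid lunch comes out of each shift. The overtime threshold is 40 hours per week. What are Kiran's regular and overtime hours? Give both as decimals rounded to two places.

Tue: 9:33 AM–7:17 PM = 9 h 44 min; less 30 min break → 9 h 14 min
Wed: 6:19 AM–3:46 PM = 9 h 27 min; less 30 min break → 8 h 57 min
Thu: 9:05 AM–6:02 PM = 8 h 57 min; less 30 min break → 8 h 27 min
Fri: 5:44 AM–1:05 PM = 7 h 21 min; less 30 min break → 6 h 51 min
Sat: 11:24 AM–8:30 PM = 9 h 6 min; less 30 min break → 8 h 36 min
Sun: 7:11 AM–3:57 PM = 8 h 46 min; less 30 min break → 8 h 16 min
Total worked: 50 h 21 min = 50.35 h.
Threshold 40 h → overtime 10 h 21 min, regular 40 h 0 min.

Regular 40.00 hours, overtime 10.35 hours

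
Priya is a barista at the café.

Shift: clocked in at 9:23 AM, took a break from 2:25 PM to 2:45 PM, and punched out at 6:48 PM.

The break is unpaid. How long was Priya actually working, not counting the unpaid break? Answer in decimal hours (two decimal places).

Shift: 9:23 AM–6:48 PM = 9 h 25 min; less 20 min break → 9 h 5 min

9.08 hours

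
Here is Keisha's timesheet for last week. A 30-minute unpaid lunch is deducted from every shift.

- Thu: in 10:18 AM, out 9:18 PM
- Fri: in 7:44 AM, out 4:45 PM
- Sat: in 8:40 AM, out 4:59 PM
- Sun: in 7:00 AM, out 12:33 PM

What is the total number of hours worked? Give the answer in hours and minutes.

Thu: 10:18 AM–9:18 PM = 11 h 0 min; less 30 min break → 10 h 30 min
Fri: 7:44 AM–4:45 PM = 9 h 1 min; less 30 min break → 8 h 31 min
Sat: 8:40 AM–4:59 PM = 8 h 19 min; less 30 min break → 7 h 49 min
Sun: 7:00 AM–12:33 PM = 5 h 33 min; less 30 min break → 5 h 3 min
Total: 10 h 30 min + 8 h 31 min + 7 h 49 min + 5 h 3 min = 31 h 53 min.

31 h 53 min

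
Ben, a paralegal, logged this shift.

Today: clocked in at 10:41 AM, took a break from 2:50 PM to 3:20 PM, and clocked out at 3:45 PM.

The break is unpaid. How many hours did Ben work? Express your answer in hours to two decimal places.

4.57 hours

Today: 10:41 AM–3:45 PM = 5 h 4 min; less 30 min break → 4 h 34 min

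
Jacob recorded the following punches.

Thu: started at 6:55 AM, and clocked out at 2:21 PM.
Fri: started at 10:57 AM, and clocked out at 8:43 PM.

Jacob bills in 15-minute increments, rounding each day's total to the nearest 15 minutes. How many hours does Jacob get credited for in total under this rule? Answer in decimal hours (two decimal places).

Thu: 6:55 AM–2:21 PM = 7 h 26 min → rounds to 7 h 30 min
Fri: 10:57 AM–8:43 PM = 9 h 46 min → rounds to 9 h 45 min
Total credited: 17 h 15 min.

17.25 hours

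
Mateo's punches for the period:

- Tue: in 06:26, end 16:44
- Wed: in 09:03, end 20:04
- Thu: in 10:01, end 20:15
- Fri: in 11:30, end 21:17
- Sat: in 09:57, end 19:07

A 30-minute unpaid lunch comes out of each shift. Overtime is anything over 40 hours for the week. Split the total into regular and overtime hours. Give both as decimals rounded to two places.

Regular 40.00 hours, overtime 8.00 hours

Tue: 06:26–16:44 = 10 h 18 min; less 30 min break → 9 h 48 min
Wed: 09:03–20:04 = 11 h 1 min; less 30 min break → 10 h 31 min
Thu: 10:01–20:15 = 10 h 14 min; less 30 min break → 9 h 44 min
Fri: 11:30–21:17 = 9 h 47 min; less 30 min break → 9 h 17 min
Sat: 09:57–19:07 = 9 h 10 min; less 30 min break → 8 h 40 min
Total worked: 48 h 0 min = 48.00 h.
Threshold 40 h → overtime 8 h 0 min, regular 40 h 0 min.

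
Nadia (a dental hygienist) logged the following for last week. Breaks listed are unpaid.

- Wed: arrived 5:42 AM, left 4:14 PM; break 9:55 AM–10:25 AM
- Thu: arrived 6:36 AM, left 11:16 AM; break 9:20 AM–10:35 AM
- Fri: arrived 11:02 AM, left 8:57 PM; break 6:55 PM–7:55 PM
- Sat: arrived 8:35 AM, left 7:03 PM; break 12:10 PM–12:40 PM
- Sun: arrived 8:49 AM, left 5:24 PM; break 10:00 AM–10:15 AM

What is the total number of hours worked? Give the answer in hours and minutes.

40 h 40 min

Wed: 5:42 AM–4:14 PM = 10 h 32 min; less 30 min break → 10 h 2 min
Thu: 6:36 AM–11:16 AM = 4 h 40 min; less 75 min break → 3 h 25 min
Fri: 11:02 AM–8:57 PM = 9 h 55 min; less 60 min break → 8 h 55 min
Sat: 8:35 AM–7:03 PM = 10 h 28 min; less 30 min break → 9 h 58 min
Sun: 8:49 AM–5:24 PM = 8 h 35 min; less 15 min break → 8 h 20 min
Total: 10 h 2 min + 3 h 25 min + 8 h 55 min + 9 h 58 min + 8 h 20 min = 40 h 40 min.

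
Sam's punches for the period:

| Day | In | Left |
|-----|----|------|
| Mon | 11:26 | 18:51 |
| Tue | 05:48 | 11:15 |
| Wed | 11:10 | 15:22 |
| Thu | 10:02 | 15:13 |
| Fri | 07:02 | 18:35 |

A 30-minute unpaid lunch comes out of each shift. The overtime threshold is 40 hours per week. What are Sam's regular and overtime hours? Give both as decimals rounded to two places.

Regular 31.30 hours, overtime 0.00 hours

Mon: 11:26–18:51 = 7 h 25 min; less 30 min break → 6 h 55 min
Tue: 05:48–11:15 = 5 h 27 min; less 30 min break → 4 h 57 min
Wed: 11:10–15:22 = 4 h 12 min; less 30 min break → 3 h 42 min
Thu: 10:02–15:13 = 5 h 11 min; less 30 min break → 4 h 41 min
Fri: 07:02–18:35 = 11 h 33 min; less 30 min break → 11 h 3 min
Total worked: 31 h 18 min = 31.30 h.
Threshold 40 h → overtime 0 h 0 min, regular 31 h 18 min.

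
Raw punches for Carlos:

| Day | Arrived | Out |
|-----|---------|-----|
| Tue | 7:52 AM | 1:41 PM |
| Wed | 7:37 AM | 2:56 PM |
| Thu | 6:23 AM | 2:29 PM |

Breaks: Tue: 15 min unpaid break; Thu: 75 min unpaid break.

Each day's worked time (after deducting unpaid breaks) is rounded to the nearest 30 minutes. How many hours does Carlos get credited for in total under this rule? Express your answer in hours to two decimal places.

Tue: 7:52 AM–1:41 PM = 5 h 49 min − 15 min = 5 h 34 min → rounds to 5 h 30 min
Wed: 7:37 AM–2:56 PM = 7 h 19 min → rounds to 7 h 30 min
Thu: 6:23 AM–2:29 PM = 8 h 6 min − 75 min = 6 h 51 min → rounds to 7 h 0 min
Total credited: 20 h 0 min.

20.00 hours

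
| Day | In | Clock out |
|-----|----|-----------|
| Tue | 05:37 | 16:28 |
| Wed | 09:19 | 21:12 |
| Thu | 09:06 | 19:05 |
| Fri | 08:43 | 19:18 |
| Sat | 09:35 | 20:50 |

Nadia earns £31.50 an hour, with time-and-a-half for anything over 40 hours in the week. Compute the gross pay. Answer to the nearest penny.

Tue: 05:37–16:28 = 10 h 51 min
Wed: 09:19–21:12 = 11 h 53 min
Thu: 09:06–19:05 = 9 h 59 min
Fri: 08:43–19:18 = 10 h 35 min
Sat: 09:35–20:50 = 11 h 15 min
Total worked: 54 h 33 min = 3273 min.
Regular 40 h 0 min = 2400 min at £31.50/h; overtime 14 h 33 min = 873 min at £47.25/h.
Pay = (2400 × £31.50 + 873 × £47.25) ÷ 60 = £1947.49.

£1947.49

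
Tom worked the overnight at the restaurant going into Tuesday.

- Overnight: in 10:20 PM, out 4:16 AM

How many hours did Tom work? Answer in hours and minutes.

Overnight: 10:20 PM → midnight = 1 h 40 min; midnight → 4:16 AM = 4 h 16 min; span 5 h 56 min

5 h 56 min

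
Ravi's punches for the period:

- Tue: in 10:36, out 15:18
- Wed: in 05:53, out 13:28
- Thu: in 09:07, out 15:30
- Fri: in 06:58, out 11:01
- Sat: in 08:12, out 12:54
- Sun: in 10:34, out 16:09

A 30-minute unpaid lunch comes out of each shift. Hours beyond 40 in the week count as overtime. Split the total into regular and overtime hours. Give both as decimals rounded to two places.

Tue: 10:36–15:18 = 4 h 42 min; less 30 min break → 4 h 12 min
Wed: 05:53–13:28 = 7 h 35 min; less 30 min break → 7 h 5 min
Thu: 09:07–15:30 = 6 h 23 min; less 30 min break → 5 h 53 min
Fri: 06:58–11:01 = 4 h 3 min; less 30 min break → 3 h 33 min
Sat: 08:12–12:54 = 4 h 42 min; less 30 min break → 4 h 12 min
Sun: 10:34–16:09 = 5 h 35 min; less 30 min break → 5 h 5 min
Total worked: 30 h 0 min = 30.00 h.
Threshold 40 h → overtime 0 h 0 min, regular 30 h 0 min.

Regular 30.00 hours, overtime 0.00 hours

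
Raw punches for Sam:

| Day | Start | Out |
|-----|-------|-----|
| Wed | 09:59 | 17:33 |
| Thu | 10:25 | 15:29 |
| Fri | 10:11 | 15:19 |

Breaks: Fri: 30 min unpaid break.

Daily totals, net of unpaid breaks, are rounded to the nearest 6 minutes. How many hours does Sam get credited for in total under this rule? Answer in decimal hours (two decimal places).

17.30 hours

Wed: 09:59–17:33 = 7 h 34 min → rounds to 7 h 36 min
Thu: 10:25–15:29 = 5 h 4 min → rounds to 5 h 6 min
Fri: 10:11–15:19 = 5 h 8 min − 30 min = 4 h 38 min → rounds to 4 h 36 min
Total credited: 17 h 18 min.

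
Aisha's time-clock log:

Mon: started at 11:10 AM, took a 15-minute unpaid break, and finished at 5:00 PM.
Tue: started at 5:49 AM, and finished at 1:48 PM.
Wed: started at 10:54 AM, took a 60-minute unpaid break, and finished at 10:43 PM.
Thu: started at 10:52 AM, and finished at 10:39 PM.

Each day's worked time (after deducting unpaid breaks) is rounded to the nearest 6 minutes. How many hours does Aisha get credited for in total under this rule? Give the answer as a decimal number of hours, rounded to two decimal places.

Mon: 11:10 AM–5:00 PM = 5 h 50 min − 15 min = 5 h 35 min → rounds to 5 h 36 min
Tue: 5:49 AM–1:48 PM = 7 h 59 min → rounds to 8 h 0 min
Wed: 10:54 AM–10:43 PM = 11 h 49 min − 60 min = 10 h 49 min → rounds to 10 h 48 min
Thu: 10:52 AM–10:39 PM = 11 h 47 min → rounds to 11 h 48 min
Total credited: 36 h 12 min.

36.20 hours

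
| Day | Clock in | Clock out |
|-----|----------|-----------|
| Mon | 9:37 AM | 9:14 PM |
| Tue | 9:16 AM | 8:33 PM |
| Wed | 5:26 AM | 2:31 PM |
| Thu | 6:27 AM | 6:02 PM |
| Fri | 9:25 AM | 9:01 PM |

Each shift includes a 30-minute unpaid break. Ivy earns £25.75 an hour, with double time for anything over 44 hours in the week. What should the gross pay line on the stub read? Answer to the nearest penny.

Mon: 9:37 AM–9:14 PM = 11 h 37 min; less 30 min break → 11 h 7 min
Tue: 9:16 AM–8:33 PM = 11 h 17 min; less 30 min break → 10 h 47 min
Wed: 5:26 AM–2:31 PM = 9 h 5 min; less 30 min break → 8 h 35 min
Thu: 6:27 AM–6:02 PM = 11 h 35 min; less 30 min break → 11 h 5 min
Fri: 9:25 AM–9:01 PM = 11 h 36 min; less 30 min break → 11 h 6 min
Total worked: 52 h 40 min = 3160 min.
Regular 44 h 0 min = 2640 min at £25.75/h; overtime 8 h 40 min = 520 min at £51.50/h.
Pay = (2640 × £25.75 + 520 × £51.50) ÷ 60 = £1579.33.

£1579.33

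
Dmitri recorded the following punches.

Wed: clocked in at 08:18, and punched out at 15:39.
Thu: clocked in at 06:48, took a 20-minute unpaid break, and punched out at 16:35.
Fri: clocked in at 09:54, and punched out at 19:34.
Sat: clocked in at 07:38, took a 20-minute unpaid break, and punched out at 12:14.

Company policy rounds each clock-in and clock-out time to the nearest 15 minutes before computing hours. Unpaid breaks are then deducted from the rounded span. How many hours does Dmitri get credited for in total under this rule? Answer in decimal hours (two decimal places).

Wed: in 08:18→08:15, out 15:39→15:45; 7 h 30 min
Thu: in 06:48→06:45, out 16:35→16:30; 9 h 45 min − 20 min = 9 h 25 min
Fri: in 09:54→10:00, out 19:34→19:30; 9 h 30 min
Sat: in 07:38→07:45, out 12:14→12:15; 4 h 30 min − 20 min = 4 h 10 min
Total credited: 30 h 35 min.

30.58 hours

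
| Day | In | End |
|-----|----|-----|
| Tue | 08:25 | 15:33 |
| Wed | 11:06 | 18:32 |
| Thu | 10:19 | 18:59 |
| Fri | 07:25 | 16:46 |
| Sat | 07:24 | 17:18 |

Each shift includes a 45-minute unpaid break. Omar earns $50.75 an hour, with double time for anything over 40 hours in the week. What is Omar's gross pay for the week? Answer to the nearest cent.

Tue: 08:25–15:33 = 7 h 8 min; less 45 min break → 6 h 23 min
Wed: 11:06–18:32 = 7 h 26 min; less 45 min break → 6 h 41 min
Thu: 10:19–18:59 = 8 h 40 min; less 45 min break → 7 h 55 min
Fri: 07:25–16:46 = 9 h 21 min; less 45 min break → 8 h 36 min
Sat: 07:24–17:18 = 9 h 54 min; less 45 min break → 9 h 9 min
Total worked: 38 h 44 min = 2324 min.
Regular 38 h 44 min = 2324 min at $50.75/h; overtime 0 h 0 min = 0 min at $101.50/h.
Pay = (2324 × $50.75 + 0 × $101.50) ÷ 60 = $1965.72.

$1965.72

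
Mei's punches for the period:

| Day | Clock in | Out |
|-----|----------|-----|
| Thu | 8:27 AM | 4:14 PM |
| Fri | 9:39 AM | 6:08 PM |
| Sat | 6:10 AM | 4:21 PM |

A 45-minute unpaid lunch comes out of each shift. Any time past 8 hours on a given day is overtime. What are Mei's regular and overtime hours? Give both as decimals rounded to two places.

Regular 22.77 hours, overtime 1.43 hours

Thu: 8:27 AM–4:14 PM = 7 h 47 min; less 45 min break → 7 h 2 min
Fri: 9:39 AM–6:08 PM = 8 h 29 min; less 45 min break → 7 h 44 min
Sat: 6:10 AM–4:21 PM = 10 h 11 min; less 45 min break → 9 h 26 min
Thu reg 7 h 2 min / OT 0 h 0 min; Fri reg 7 h 44 min / OT 0 h 0 min; Sat reg 8 h 0 min / OT 1 h 26 min.
Totals: regular 22 h 46 min, overtime 1 h 26 min.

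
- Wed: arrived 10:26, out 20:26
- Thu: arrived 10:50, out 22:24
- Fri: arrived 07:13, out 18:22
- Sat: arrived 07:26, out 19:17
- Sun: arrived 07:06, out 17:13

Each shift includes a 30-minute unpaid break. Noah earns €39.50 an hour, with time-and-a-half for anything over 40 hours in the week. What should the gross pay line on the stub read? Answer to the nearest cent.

€2301.86

Wed: 10:26–20:26 = 10 h 0 min; less 30 min break → 9 h 30 min
Thu: 10:50–22:24 = 11 h 34 min; less 30 min break → 11 h 4 min
Fri: 07:13–18:22 = 11 h 9 min; less 30 min break → 10 h 39 min
Sat: 07:26–19:17 = 11 h 51 min; less 30 min break → 11 h 21 min
Sun: 07:06–17:13 = 10 h 7 min; less 30 min break → 9 h 37 min
Total worked: 52 h 11 min = 3131 min.
Regular 40 h 0 min = 2400 min at €39.50/h; overtime 12 h 11 min = 731 min at €59.25/h.
Pay = (2400 × €39.50 + 731 × €59.25) ÷ 60 = €2301.86.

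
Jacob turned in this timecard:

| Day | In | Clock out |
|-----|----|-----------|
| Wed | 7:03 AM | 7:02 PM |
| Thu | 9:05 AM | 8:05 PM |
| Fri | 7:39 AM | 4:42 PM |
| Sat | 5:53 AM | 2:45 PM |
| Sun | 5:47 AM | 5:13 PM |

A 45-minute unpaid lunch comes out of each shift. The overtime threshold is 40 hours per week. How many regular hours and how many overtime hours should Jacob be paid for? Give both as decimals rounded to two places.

Regular 40.00 hours, overtime 8.58 hours

Wed: 7:03 AM–7:02 PM = 11 h 59 min; less 45 min break → 11 h 14 min
Thu: 9:05 AM–8:05 PM = 11 h 0 min; less 45 min break → 10 h 15 min
Fri: 7:39 AM–4:42 PM = 9 h 3 min; less 45 min break → 8 h 18 min
Sat: 5:53 AM–2:45 PM = 8 h 52 min; less 45 min break → 8 h 7 min
Sun: 5:47 AM–5:13 PM = 11 h 26 min; less 45 min break → 10 h 41 min
Total worked: 48 h 35 min = 48.58 h.
Threshold 40 h → overtime 8 h 35 min, regular 40 h 0 min.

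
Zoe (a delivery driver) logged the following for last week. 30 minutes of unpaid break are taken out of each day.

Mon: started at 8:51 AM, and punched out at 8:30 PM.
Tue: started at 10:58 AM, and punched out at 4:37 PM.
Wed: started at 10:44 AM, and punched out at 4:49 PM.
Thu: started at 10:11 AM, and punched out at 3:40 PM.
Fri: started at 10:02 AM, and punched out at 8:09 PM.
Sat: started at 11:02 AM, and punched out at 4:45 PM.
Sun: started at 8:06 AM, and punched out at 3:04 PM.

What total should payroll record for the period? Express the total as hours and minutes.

48 h 10 min

Mon: 8:51 AM–8:30 PM = 11 h 39 min; less 30 min break → 11 h 9 min
Tue: 10:58 AM–4:37 PM = 5 h 39 min; less 30 min break → 5 h 9 min
Wed: 10:44 AM–4:49 PM = 6 h 5 min; less 30 min break → 5 h 35 min
Thu: 10:11 AM–3:40 PM = 5 h 29 min; less 30 min break → 4 h 59 min
Fri: 10:02 AM–8:09 PM = 10 h 7 min; less 30 min break → 9 h 37 min
Sat: 11:02 AM–4:45 PM = 5 h 43 min; less 30 min break → 5 h 13 min
Sun: 8:06 AM–3:04 PM = 6 h 58 min; less 30 min break → 6 h 28 min
Total: 11 h 9 min + 5 h 9 min + 5 h 35 min + 4 h 59 min + 9 h 37 min + 5 h 13 min + 6 h 28 min = 48 h 10 min.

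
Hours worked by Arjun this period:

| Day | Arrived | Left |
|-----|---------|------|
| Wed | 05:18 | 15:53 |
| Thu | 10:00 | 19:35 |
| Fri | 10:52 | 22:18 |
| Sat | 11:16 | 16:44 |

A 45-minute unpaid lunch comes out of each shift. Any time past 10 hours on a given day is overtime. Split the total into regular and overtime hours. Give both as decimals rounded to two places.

Wed: 05:18–15:53 = 10 h 35 min; less 45 min break → 9 h 50 min
Thu: 10:00–19:35 = 9 h 35 min; less 45 min break → 8 h 50 min
Fri: 10:52–22:18 = 11 h 26 min; less 45 min break → 10 h 41 min
Sat: 11:16–16:44 = 5 h 28 min; less 45 min break → 4 h 43 min
Wed reg 9 h 50 min / OT 0 h 0 min; Thu reg 8 h 50 min / OT 0 h 0 min; Fri reg 10 h 0 min / OT 0 h 41 min; Sat reg 4 h 43 min / OT 0 h 0 min.
Totals: regular 33 h 23 min, overtime 0 h 41 min.

Regular 33.38 hours, overtime 0.68 hours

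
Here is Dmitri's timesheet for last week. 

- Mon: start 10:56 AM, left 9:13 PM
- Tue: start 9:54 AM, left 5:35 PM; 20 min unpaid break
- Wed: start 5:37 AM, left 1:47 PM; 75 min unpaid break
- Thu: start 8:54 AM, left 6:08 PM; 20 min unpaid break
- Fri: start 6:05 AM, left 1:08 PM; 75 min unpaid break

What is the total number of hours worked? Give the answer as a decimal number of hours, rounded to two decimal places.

39.25 hours

Mon: 10:56 AM–9:13 PM = 10 h 17 min
Tue: 9:54 AM–5:35 PM = 7 h 41 min; less 20 min break → 7 h 21 min
Wed: 5:37 AM–1:47 PM = 8 h 10 min; less 75 min break → 6 h 55 min
Thu: 8:54 AM–6:08 PM = 9 h 14 min; less 20 min break → 8 h 54 min
Fri: 6:05 AM–1:08 PM = 7 h 3 min; less 75 min break → 5 h 48 min
Total: 10 h 17 min + 7 h 21 min + 6 h 55 min + 8 h 54 min + 5 h 48 min = 39 h 15 min.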